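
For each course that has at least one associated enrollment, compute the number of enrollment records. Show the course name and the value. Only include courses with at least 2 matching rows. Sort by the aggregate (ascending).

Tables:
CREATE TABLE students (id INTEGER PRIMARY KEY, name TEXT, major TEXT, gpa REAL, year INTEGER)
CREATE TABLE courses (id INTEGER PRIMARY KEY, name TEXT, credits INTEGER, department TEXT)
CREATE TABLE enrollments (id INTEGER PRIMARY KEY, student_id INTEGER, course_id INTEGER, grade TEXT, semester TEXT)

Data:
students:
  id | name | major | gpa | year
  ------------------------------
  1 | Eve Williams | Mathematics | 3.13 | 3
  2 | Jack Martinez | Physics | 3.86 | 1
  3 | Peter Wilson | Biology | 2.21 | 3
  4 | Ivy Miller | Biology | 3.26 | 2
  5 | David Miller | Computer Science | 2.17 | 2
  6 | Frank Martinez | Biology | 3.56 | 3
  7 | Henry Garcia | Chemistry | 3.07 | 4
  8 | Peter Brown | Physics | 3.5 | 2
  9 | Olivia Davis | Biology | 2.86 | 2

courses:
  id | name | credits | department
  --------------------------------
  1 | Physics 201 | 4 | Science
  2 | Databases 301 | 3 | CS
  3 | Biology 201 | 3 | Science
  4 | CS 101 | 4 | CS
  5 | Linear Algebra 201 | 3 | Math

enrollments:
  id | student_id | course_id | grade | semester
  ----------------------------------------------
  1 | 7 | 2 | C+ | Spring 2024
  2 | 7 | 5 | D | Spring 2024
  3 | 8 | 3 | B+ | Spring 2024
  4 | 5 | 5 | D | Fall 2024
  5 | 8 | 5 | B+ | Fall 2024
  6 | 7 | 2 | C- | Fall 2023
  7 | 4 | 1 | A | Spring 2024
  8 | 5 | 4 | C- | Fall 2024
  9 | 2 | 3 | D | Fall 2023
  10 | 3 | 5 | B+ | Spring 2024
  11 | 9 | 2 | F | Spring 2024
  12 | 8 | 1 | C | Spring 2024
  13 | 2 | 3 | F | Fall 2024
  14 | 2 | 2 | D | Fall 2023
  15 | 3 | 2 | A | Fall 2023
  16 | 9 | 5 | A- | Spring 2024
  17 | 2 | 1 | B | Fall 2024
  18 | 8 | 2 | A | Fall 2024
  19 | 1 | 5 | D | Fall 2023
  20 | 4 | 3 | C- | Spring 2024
SELECT p.name, COUNT(*) AS n FROM enrollments c JOIN courses p ON c.course_id = p.id GROUP BY p.id, p.name HAVING COUNT(*) >= 2 ORDER BY n ASC

Execution result:
name | n
Physics 201 | 3
Biology 201 | 4
Databases 301 | 6
Linear Algebra 201 | 6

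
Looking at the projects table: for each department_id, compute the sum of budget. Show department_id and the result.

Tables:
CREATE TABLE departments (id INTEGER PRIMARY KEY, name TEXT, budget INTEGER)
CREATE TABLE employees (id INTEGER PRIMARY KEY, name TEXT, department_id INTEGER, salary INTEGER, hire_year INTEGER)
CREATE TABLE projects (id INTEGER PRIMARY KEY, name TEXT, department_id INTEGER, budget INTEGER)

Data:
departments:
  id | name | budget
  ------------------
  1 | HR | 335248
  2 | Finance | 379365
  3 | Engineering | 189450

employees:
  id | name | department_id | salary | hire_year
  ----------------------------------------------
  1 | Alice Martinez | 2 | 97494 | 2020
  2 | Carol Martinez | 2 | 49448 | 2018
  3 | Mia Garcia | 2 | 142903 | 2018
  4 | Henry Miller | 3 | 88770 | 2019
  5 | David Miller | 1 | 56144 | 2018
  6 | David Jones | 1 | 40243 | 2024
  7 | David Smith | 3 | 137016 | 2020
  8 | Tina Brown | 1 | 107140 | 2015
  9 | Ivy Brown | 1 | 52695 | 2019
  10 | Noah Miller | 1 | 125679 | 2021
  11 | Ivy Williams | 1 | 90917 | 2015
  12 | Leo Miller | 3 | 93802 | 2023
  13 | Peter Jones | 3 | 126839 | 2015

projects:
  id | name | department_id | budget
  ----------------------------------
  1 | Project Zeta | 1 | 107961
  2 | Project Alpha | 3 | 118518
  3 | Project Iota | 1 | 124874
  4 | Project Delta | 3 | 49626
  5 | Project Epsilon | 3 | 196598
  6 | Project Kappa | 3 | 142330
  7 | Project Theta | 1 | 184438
SELECT department_id, SUM(budget) AS sum_budget FROM projects GROUP BY department_id

Execution result:
department_id | sum_budget
1 | 417273
3 | 507072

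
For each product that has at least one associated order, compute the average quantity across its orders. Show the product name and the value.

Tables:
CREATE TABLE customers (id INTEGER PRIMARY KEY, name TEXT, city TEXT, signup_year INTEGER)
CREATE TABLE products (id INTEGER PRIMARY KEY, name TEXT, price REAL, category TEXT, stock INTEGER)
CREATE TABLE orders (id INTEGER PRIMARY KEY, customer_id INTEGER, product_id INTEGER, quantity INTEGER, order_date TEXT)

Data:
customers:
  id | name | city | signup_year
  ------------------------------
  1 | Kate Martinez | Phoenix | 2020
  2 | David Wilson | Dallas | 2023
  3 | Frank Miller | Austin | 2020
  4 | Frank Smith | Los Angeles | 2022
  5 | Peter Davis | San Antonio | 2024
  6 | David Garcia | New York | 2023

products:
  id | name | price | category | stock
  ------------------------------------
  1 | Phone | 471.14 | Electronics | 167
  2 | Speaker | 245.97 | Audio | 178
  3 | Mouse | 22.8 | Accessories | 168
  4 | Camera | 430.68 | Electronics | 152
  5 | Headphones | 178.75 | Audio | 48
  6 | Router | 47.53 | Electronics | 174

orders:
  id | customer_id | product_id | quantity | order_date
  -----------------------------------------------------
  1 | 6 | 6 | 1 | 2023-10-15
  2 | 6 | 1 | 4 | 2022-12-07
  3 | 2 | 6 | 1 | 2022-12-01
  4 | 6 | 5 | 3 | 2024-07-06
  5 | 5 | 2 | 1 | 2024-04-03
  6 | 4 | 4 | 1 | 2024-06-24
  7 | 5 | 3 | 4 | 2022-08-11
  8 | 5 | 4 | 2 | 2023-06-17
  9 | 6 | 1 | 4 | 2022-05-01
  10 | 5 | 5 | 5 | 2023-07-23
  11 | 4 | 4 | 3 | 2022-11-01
SELECT p.name, AVG(c.quantity) AS avg_quantity FROM orders c JOIN products p ON c.product_id = p.id GROUP BY p.id, p.name

Execution result:
name | avg_quantity
Phone | 4.00
Speaker | 1.00
Mouse | 4.00
Camera | 2.00
Headphones | 4.00
Router | 1.00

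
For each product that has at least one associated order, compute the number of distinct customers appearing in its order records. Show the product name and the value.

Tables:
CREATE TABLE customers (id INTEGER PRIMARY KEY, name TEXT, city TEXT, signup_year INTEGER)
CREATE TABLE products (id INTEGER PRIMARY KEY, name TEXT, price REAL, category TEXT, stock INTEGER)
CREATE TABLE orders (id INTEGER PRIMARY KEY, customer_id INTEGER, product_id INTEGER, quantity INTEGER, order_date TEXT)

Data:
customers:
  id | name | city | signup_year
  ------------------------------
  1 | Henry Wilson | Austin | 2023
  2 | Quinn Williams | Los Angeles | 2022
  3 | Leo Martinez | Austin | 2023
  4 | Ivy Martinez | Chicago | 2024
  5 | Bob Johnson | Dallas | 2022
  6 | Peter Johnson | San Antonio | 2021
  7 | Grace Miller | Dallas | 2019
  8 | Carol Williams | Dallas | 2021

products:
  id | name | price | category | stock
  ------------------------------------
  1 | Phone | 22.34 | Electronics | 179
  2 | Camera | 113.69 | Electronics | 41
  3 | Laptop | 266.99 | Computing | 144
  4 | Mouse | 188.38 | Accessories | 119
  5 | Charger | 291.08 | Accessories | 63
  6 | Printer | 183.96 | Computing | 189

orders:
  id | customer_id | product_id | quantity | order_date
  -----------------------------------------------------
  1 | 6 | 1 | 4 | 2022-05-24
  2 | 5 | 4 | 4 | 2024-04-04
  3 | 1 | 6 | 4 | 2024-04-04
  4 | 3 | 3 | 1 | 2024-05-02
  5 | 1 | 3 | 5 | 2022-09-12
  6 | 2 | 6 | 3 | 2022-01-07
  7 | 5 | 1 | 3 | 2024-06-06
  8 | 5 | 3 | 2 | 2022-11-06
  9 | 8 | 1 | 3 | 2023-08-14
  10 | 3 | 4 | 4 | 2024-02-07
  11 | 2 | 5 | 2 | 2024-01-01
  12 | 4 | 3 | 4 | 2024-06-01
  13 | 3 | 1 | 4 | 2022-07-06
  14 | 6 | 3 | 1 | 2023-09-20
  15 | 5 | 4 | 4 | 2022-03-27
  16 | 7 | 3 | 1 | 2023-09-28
SELECT p.name, COUNT(DISTINCT c.customer_id) AS distinct_customer_count FROM orders c JOIN products p ON c.product_id = p.id GROUP BY p.id, p.name

Execution result:
name | distinct_customer_count
Phone | 4
Laptop | 6
Mouse | 2
Charger | 1
Printer | 2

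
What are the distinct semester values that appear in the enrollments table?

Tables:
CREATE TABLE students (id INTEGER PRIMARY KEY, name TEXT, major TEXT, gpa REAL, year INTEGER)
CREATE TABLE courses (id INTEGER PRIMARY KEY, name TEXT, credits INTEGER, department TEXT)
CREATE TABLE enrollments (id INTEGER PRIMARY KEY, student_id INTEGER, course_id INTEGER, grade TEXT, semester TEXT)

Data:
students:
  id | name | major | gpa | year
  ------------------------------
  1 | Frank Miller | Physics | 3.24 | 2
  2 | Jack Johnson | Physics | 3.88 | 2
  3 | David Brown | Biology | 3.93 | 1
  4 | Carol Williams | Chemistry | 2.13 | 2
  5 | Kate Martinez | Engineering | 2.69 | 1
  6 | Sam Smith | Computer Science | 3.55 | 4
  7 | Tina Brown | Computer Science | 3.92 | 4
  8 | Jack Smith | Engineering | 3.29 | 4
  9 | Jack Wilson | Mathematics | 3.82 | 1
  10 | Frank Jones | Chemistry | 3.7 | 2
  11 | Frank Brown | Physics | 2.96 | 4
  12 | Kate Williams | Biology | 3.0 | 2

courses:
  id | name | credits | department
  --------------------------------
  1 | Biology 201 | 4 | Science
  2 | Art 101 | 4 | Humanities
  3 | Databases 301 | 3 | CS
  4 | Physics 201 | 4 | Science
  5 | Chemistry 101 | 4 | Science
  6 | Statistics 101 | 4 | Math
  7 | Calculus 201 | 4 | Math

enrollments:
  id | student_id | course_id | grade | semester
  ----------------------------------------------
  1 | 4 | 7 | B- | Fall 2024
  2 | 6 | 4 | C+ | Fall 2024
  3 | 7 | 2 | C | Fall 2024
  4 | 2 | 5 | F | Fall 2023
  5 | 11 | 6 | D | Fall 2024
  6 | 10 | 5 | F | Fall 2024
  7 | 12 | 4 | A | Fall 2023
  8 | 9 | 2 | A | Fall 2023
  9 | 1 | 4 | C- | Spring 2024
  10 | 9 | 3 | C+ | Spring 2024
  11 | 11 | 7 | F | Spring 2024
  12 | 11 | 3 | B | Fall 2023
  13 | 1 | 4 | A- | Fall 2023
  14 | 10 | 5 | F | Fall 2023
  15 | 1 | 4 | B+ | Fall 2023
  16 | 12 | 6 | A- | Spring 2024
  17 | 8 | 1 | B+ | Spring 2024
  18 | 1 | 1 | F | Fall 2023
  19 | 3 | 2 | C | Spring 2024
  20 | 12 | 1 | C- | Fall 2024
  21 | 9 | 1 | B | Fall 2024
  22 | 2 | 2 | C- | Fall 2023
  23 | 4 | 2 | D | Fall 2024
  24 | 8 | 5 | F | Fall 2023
SELECT DISTINCT semester FROM enrollments

Execution result:
semester
Fall 2024
Fall 2023
Spring 2024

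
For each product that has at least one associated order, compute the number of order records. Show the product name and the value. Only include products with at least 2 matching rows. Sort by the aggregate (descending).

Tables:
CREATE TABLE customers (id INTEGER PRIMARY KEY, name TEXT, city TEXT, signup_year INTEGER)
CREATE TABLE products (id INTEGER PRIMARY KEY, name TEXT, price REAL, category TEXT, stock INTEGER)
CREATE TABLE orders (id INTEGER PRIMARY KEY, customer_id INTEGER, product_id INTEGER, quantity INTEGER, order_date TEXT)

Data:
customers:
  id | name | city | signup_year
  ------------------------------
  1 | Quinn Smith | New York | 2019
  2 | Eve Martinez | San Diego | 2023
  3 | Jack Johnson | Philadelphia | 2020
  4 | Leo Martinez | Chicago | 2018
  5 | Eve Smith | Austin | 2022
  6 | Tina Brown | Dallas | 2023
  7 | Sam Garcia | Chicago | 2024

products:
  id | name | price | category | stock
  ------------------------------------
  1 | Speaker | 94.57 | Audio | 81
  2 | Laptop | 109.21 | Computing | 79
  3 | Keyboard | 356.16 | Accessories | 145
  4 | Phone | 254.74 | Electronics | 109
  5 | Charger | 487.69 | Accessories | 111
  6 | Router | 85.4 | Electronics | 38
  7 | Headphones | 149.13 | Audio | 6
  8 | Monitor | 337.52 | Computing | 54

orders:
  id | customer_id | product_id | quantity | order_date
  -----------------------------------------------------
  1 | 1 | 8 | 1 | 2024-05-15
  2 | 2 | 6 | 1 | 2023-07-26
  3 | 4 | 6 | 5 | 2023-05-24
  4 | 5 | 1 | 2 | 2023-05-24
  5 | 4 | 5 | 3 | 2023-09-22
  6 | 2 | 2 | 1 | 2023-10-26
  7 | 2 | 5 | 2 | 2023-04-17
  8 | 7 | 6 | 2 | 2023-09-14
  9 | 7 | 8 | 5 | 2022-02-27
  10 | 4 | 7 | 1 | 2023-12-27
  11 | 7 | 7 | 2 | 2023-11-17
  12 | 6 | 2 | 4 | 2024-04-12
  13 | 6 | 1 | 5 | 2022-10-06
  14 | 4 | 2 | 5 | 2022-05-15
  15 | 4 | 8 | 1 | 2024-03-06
SELECT p.name, COUNT(*) AS n FROM orders c JOIN products p ON c.product_id = p.id GROUP BY p.id, p.name HAVING COUNT(*) >= 2 ORDER BY n DESC

Execution result:
name | n
Laptop | 3
Router | 3
Monitor | 3
Speaker | 2
Charger | 2
Headphones | 2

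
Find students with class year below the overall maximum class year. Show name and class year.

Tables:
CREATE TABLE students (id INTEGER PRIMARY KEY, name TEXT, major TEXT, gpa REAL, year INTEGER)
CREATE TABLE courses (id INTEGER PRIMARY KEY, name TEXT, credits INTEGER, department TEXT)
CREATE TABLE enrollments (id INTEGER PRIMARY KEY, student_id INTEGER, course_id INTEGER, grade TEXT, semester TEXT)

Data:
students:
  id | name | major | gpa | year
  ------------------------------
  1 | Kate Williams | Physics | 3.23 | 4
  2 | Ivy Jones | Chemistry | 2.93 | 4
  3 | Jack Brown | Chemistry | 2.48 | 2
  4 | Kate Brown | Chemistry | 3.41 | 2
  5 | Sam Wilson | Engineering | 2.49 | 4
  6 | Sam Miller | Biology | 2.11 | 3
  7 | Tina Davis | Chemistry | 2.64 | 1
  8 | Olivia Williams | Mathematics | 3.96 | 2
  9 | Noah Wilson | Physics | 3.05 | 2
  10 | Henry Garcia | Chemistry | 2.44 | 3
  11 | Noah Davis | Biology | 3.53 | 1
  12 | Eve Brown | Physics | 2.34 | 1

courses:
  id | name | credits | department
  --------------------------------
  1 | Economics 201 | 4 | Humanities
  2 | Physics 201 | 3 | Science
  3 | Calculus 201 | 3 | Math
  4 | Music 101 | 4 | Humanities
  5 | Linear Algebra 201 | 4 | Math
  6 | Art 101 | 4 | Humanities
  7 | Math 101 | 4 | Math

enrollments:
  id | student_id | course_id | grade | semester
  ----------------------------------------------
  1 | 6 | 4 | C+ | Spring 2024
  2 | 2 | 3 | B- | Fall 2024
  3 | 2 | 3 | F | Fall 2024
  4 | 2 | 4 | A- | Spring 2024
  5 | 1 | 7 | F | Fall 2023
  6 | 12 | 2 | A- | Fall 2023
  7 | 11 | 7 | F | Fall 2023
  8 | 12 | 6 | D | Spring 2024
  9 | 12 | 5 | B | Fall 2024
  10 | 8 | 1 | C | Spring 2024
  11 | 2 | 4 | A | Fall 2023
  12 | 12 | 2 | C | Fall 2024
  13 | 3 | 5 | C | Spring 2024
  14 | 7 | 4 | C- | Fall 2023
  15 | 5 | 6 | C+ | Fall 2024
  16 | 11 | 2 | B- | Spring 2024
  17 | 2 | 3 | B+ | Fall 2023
SELECT name, year FROM students WHERE year < (SELECT MAX(year) FROM students)

Execution result:
name | year
Jack Brown | 2
Kate Brown | 2
Sam Miller | 3
Tina Davis | 1
Olivia Williams | 2
Noah Wilson | 2
Henry Garcia | 3
Noah Davis | 1
Eve Brown | 1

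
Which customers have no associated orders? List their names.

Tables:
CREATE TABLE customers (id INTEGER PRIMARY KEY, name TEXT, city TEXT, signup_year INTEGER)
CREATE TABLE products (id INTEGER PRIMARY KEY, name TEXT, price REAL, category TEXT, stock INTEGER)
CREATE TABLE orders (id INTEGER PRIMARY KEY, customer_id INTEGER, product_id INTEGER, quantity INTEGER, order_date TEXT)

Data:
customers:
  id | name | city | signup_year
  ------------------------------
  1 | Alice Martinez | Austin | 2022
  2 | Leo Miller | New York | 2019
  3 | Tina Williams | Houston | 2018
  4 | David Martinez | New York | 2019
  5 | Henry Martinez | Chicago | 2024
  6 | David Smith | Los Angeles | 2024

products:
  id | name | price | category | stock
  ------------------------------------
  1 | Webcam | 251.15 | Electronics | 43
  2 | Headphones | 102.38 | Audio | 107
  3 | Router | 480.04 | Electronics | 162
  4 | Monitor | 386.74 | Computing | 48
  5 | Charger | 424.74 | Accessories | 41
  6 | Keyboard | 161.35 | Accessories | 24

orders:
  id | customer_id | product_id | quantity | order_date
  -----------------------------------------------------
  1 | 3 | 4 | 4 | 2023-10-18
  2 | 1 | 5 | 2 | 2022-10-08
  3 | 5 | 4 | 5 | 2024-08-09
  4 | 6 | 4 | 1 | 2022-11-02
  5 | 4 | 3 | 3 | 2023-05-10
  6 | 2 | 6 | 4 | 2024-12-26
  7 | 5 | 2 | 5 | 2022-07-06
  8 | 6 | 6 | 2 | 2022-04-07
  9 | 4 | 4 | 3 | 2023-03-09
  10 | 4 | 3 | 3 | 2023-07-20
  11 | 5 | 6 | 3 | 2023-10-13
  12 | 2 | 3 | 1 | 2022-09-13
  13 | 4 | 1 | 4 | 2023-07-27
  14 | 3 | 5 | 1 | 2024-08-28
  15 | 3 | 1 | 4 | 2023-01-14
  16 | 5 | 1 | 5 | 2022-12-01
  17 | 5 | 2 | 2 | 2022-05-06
SELECT p.name FROM customers p LEFT JOIN orders c ON c.customer_id = p.id WHERE c.id IS NULL

Execution result:
(no rows)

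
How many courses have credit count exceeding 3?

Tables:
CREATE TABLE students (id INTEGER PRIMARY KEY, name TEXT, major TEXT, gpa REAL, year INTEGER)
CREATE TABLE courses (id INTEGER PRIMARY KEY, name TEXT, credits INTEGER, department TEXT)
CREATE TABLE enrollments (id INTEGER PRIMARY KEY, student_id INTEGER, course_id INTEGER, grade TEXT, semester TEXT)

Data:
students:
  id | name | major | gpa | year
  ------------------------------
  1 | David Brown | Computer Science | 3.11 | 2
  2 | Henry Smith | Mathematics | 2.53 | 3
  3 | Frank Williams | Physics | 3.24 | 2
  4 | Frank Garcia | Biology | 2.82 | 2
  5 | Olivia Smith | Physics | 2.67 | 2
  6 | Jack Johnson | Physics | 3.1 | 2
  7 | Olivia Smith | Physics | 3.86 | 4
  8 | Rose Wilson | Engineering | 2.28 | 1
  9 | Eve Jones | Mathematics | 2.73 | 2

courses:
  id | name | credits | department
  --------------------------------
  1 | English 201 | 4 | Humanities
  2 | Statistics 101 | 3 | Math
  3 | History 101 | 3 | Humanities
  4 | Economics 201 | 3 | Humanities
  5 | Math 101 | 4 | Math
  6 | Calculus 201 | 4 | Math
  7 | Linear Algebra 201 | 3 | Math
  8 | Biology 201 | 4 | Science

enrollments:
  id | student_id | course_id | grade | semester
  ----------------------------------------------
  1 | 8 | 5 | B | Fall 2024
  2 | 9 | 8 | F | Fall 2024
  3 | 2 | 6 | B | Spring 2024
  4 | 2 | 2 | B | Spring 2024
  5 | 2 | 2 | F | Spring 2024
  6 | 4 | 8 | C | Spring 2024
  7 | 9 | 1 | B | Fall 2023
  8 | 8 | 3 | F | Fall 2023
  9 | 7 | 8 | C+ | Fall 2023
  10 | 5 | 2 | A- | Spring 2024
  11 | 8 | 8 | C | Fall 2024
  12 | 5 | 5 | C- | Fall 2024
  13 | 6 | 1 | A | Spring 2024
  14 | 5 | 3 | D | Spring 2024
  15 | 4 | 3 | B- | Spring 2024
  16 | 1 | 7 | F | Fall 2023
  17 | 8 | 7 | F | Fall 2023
SELECT COUNT(*) FROM courses WHERE credits > 3

Execution result:
4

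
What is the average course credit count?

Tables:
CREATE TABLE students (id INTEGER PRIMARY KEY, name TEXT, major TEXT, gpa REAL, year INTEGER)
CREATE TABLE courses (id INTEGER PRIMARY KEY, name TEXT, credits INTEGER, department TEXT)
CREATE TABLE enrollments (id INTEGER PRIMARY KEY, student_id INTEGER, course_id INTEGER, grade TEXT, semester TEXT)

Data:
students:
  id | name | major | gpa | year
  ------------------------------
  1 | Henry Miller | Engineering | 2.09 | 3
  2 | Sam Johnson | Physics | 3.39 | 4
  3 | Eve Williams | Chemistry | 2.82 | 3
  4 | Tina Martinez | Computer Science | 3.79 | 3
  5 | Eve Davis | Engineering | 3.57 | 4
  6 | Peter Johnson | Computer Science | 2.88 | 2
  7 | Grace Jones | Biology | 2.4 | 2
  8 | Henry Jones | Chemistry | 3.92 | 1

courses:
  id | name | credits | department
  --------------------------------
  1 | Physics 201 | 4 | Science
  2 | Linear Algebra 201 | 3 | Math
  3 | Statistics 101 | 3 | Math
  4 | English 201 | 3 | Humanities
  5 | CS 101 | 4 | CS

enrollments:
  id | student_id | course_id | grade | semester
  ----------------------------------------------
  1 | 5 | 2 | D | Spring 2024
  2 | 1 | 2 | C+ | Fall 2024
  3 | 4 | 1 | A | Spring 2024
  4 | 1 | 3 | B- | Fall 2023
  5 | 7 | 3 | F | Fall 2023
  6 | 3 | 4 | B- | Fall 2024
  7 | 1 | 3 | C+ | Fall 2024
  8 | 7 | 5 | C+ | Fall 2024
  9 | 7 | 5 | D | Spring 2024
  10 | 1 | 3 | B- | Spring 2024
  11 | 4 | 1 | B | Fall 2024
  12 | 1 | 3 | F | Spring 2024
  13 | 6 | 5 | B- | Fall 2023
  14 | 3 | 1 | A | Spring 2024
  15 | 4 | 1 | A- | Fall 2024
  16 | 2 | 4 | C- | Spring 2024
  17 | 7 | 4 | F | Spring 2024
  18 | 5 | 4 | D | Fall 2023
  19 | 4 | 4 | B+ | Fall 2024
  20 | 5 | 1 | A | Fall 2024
SELECT AVG(credits) FROM courses

Execution result:
3.40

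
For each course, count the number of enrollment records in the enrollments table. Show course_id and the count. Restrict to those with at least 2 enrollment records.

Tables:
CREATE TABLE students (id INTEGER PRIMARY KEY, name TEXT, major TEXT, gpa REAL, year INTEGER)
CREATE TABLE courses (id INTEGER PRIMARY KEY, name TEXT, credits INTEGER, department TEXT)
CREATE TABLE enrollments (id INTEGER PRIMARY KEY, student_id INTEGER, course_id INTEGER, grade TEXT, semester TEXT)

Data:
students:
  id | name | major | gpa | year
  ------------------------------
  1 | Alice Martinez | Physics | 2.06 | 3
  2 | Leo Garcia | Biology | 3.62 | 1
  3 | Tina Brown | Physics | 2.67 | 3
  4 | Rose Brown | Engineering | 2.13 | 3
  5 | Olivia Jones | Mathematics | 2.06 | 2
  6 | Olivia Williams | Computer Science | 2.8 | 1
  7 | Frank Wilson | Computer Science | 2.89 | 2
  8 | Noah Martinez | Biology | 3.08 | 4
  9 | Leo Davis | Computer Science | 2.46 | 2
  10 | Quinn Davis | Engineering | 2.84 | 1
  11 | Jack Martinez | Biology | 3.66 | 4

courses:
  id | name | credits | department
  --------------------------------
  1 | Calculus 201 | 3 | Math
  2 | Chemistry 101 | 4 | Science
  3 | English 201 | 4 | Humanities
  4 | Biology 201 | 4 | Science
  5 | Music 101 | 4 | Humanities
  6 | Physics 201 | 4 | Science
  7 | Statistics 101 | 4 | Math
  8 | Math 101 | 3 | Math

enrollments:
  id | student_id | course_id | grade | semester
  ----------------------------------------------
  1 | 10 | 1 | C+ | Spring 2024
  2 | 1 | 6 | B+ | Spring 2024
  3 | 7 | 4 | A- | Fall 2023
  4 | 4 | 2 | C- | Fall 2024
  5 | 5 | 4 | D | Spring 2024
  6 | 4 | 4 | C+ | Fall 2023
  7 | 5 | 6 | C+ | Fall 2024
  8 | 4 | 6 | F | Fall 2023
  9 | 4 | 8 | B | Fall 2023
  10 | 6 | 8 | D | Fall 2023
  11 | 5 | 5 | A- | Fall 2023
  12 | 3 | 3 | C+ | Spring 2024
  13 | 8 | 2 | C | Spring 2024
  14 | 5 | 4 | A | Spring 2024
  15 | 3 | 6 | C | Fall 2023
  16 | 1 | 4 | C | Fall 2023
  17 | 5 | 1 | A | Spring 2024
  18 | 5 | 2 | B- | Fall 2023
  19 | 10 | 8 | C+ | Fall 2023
SELECT course_id, COUNT(*) AS enrollment_count FROM enrollments GROUP BY course_id HAVING COUNT(*) >= 2

Execution result:
course_id | enrollment_count
1 | 2
2 | 3
4 | 5
6 | 4
8 | 3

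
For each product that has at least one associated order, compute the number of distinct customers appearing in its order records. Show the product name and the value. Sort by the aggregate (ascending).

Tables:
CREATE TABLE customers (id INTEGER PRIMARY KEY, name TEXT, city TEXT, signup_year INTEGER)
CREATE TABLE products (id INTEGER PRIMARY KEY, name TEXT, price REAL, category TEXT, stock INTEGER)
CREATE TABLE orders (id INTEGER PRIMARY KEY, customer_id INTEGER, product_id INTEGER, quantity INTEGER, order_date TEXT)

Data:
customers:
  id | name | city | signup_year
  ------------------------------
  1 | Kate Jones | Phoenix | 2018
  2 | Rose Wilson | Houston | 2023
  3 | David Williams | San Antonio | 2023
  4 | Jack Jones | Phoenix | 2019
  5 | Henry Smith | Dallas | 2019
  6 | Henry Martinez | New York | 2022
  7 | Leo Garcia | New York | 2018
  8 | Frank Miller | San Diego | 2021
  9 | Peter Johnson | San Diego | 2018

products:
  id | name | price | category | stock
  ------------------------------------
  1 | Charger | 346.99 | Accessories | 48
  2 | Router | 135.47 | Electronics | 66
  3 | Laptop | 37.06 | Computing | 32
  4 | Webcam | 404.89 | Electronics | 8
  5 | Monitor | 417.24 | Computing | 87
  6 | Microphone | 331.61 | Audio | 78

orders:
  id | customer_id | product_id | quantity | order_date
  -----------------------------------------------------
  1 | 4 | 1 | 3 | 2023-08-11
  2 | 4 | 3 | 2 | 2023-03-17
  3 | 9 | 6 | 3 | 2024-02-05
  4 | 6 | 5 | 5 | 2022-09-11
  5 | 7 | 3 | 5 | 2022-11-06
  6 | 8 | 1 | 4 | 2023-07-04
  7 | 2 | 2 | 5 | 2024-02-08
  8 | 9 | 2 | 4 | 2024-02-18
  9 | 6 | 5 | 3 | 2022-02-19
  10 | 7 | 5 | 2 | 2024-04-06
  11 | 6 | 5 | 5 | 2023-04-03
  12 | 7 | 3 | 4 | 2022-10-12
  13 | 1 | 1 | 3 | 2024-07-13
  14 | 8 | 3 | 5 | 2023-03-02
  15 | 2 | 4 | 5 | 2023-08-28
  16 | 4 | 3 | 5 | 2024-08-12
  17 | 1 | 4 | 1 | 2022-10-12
SELECT p.name, COUNT(DISTINCT c.customer_id) AS distinct_customer_count FROM orders c JOIN products p ON c.product_id = p.id GROUP BY p.id, p.name ORDER BY distinct_customer_count ASC

Execution result:
name | distinct_customer_count
Microphone | 1
Router | 2
Webcam | 2
Monitor | 2
Charger | 3
Laptop | 3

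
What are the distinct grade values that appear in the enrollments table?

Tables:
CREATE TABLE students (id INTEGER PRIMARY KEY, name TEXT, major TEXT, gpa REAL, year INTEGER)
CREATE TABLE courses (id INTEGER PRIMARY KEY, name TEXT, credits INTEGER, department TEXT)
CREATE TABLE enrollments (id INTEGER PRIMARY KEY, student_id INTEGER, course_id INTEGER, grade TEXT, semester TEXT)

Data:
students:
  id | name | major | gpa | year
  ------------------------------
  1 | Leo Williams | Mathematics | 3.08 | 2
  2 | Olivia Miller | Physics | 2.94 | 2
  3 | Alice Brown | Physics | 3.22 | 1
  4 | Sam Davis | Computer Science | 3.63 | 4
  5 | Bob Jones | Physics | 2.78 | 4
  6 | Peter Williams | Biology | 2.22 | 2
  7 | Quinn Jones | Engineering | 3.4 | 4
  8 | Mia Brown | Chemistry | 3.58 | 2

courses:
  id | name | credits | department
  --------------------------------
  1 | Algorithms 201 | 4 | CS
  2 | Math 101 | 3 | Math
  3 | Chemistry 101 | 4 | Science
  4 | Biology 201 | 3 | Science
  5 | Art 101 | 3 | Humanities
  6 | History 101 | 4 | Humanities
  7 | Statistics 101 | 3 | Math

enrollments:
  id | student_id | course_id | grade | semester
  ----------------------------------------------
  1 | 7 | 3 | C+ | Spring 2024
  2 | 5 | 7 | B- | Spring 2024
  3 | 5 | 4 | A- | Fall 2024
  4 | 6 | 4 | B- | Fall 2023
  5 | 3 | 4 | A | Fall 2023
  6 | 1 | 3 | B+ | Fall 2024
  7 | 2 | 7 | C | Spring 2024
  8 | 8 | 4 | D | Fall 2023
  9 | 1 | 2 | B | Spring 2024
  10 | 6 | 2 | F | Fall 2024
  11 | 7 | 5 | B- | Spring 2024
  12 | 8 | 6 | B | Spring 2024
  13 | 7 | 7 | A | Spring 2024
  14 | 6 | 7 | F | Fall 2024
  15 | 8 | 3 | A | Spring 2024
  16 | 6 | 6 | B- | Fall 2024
SELECT DISTINCT grade FROM enrollments

Execution result:
grade
C+
B-
A-
A
B+
C
D
B
F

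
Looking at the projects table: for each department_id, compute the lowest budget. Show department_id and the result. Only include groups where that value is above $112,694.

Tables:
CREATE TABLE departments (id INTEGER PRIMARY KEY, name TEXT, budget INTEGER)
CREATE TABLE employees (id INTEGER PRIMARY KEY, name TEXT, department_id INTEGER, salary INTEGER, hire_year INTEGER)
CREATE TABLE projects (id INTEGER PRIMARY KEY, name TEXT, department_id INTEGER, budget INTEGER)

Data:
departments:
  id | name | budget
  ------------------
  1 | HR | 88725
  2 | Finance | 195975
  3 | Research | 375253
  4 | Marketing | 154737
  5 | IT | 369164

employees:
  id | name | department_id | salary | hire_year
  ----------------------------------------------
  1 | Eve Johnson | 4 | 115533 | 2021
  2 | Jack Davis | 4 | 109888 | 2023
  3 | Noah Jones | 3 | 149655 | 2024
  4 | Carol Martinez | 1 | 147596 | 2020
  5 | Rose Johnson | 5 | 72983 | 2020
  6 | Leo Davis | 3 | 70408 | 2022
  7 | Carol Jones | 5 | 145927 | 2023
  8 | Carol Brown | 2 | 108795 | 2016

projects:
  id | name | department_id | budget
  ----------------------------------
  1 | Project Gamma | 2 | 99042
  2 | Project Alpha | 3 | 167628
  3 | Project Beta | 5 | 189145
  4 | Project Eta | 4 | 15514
SELECT department_id, MIN(budget) AS min_budget FROM projects GROUP BY department_id HAVING MIN(budget) > 112694

Execution result:
department_id | min_budget
3 | 167628
5 | 189145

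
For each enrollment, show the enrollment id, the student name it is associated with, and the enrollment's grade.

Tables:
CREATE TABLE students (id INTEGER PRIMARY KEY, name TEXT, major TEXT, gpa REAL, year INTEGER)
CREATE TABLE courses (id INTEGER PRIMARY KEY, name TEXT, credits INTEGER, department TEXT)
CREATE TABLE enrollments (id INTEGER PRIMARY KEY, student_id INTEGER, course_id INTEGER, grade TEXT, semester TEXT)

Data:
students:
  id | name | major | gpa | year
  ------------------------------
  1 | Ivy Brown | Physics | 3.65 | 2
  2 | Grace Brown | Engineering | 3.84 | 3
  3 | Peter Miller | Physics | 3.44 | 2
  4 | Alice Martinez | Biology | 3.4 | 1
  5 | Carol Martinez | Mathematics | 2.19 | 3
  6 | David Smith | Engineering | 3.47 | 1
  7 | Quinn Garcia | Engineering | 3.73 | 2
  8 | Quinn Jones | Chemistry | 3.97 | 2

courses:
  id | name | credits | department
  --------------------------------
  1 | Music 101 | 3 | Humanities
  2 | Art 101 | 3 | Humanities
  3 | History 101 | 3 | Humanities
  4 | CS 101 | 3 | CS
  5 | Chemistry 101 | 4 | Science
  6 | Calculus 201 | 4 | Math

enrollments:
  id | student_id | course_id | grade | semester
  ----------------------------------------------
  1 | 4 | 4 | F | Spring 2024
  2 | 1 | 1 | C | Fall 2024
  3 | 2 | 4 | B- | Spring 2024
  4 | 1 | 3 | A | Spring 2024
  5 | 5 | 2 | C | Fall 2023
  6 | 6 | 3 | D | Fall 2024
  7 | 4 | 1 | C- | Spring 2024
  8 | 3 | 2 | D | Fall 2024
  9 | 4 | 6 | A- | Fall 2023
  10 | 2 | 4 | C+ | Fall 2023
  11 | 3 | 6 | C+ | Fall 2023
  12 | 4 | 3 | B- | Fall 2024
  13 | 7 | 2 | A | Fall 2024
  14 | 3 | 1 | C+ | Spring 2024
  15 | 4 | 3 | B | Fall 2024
SELECT c.id, p.name AS student, c.grade FROM enrollments c JOIN students p ON c.student_id = p.id

Execution result:
id | student | grade
1 | Alice Martinez | F
2 | Ivy Brown | C
3 | Grace Brown | B-
4 | Ivy Brown | A
5 | Carol Martinez | C
6 | David Smith | D
7 | Alice Martinez | C-
8 | Peter Miller | D
9 | Alice Martinez | A-
10 | Grace Brown | C+
11 | Peter Miller | C+
12 | Alice Martinez | B-
13 | Quinn Garcia | A
14 | Peter Miller | C+
15 | Alice Martinez | B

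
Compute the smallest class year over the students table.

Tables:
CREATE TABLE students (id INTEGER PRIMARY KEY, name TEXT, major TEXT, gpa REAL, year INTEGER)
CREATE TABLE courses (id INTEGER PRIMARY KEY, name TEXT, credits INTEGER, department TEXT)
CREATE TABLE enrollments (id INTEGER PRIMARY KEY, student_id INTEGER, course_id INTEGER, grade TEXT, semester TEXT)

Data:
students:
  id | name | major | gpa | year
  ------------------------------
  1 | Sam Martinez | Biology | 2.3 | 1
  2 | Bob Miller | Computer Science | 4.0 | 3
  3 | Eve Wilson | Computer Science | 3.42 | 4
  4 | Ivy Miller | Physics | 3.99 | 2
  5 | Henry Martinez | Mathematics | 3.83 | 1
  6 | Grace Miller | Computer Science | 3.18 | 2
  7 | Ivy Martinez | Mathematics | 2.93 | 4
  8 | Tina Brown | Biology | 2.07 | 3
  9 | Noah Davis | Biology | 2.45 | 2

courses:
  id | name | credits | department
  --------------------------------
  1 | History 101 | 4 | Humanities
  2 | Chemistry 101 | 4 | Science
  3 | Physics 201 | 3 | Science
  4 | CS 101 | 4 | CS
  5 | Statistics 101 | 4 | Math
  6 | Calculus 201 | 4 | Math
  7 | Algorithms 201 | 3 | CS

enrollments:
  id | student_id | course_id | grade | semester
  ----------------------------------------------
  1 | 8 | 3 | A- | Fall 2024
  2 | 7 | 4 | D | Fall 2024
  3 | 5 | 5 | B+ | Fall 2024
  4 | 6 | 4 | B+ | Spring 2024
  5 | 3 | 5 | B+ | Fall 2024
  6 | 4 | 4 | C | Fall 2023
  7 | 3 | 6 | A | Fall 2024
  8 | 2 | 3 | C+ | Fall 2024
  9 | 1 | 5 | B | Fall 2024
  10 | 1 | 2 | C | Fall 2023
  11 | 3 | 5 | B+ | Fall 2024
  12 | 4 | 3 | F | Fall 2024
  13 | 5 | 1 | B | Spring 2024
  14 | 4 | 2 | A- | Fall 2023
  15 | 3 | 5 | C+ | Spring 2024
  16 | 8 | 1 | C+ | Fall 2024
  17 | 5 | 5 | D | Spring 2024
SELECT MIN(year) FROM students

Execution result:
1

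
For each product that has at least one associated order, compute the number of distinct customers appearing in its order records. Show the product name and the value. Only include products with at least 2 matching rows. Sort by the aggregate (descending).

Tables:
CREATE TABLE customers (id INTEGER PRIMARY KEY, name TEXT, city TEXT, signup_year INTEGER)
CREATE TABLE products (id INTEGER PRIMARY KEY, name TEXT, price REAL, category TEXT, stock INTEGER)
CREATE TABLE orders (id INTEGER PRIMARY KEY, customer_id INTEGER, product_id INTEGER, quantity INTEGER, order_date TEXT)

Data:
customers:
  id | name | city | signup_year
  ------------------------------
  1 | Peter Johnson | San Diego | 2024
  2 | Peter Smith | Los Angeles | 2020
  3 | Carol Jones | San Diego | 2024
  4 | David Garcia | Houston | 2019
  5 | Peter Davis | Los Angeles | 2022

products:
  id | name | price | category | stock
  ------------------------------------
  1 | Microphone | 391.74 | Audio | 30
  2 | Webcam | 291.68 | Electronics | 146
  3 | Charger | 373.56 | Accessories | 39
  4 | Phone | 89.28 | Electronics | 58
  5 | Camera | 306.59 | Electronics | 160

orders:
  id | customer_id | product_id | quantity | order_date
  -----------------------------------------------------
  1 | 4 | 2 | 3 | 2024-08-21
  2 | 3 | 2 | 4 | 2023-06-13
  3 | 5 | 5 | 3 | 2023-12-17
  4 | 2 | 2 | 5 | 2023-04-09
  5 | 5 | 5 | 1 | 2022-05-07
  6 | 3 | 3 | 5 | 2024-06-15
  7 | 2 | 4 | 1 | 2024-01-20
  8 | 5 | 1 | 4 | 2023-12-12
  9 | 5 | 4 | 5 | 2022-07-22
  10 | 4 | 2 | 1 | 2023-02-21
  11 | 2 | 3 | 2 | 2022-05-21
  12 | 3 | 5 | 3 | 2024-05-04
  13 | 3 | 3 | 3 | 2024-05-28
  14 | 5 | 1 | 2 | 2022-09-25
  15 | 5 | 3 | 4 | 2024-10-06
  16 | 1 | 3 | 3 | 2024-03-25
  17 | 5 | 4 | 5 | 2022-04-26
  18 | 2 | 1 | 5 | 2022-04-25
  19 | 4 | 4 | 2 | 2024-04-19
SELECT p.name, COUNT(DISTINCT c.customer_id) AS distinct_customer_count FROM orders c JOIN products p ON c.product_id = p.id GROUP BY p.id, p.name HAVING COUNT(*) >= 2 ORDER BY distinct_customer_count DESC

Execution result:
name | distinct_customer_count
Charger | 4
Webcam | 3
Phone | 3
Microphone | 2
Camera | 2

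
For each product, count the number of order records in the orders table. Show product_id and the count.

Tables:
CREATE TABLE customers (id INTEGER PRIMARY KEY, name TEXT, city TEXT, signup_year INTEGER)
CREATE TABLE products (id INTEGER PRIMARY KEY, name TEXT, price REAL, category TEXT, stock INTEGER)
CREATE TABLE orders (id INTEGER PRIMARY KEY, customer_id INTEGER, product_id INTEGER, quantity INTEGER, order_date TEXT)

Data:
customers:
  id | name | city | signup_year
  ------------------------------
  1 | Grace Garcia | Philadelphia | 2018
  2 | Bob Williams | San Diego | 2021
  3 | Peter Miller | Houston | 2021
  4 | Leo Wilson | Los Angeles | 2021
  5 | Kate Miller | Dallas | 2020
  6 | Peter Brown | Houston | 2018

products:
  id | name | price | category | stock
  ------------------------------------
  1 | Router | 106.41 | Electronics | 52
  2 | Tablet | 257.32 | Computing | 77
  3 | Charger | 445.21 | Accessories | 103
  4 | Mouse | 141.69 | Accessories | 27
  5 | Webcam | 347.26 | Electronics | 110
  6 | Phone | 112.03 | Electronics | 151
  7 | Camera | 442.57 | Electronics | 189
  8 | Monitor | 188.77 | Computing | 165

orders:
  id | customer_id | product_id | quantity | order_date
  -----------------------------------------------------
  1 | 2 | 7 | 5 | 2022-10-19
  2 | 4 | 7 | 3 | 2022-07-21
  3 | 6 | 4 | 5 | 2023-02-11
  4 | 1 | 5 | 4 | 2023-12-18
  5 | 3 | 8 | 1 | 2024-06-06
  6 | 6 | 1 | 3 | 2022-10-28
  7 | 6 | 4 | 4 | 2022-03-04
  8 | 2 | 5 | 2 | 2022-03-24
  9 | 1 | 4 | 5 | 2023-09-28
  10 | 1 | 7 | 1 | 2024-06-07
SELECT product_id, COUNT(*) AS order_count FROM orders GROUP BY product_id

Execution result:
product_id | order_count
1 | 1
4 | 3
5 | 2
7 | 3
8 | 1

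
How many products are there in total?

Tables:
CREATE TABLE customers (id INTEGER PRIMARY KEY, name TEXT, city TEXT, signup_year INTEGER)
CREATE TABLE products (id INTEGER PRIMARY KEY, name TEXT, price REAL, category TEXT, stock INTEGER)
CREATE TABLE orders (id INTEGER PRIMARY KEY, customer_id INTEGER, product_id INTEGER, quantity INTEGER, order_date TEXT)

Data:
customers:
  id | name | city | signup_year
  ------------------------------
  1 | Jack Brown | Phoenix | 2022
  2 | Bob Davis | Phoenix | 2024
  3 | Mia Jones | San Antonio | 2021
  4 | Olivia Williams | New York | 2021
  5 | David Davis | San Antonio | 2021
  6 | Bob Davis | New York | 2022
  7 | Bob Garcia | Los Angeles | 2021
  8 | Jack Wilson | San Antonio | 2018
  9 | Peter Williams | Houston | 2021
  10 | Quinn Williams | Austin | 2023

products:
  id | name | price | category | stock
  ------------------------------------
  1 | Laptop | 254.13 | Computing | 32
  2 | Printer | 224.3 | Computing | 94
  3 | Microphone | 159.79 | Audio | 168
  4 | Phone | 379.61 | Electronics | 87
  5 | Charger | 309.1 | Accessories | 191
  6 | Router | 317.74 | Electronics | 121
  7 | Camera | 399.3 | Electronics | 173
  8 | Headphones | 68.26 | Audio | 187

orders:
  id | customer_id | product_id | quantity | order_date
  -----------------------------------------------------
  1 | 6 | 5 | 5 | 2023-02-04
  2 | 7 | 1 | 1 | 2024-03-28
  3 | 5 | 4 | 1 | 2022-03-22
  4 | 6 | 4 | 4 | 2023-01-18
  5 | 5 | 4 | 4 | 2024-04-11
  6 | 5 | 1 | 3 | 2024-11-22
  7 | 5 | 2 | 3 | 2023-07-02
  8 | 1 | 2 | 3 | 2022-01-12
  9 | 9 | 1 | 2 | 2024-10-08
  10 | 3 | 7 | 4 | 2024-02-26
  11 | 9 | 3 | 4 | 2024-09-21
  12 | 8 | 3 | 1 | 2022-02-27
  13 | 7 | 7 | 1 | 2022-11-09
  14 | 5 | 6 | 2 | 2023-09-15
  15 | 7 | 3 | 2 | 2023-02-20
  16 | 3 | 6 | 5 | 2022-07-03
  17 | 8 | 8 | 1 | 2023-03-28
SELECT COUNT(*) FROM products

Execution result:
8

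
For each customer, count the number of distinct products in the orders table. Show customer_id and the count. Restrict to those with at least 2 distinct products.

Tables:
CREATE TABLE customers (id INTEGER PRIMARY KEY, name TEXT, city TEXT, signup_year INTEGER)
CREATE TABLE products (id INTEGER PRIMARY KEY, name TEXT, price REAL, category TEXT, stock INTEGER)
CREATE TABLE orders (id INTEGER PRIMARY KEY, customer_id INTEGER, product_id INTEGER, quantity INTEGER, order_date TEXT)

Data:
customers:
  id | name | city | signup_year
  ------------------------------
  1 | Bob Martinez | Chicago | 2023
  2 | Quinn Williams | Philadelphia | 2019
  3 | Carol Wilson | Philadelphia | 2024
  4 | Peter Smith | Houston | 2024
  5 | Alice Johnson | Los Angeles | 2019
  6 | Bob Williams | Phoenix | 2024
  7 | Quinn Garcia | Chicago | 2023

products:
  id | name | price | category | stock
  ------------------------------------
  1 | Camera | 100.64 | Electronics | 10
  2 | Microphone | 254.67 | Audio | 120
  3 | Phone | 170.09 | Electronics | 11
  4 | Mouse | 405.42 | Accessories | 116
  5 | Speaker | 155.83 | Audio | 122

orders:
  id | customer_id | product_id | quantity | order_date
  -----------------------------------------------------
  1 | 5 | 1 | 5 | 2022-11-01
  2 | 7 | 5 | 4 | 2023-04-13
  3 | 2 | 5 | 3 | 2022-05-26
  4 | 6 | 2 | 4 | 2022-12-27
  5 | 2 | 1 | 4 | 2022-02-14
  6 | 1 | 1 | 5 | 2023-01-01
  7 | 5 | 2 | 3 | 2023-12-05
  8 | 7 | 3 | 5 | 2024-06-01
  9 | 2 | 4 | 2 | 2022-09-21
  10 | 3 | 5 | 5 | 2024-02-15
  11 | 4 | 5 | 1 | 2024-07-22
SELECT customer_id, COUNT(DISTINCT product_id) AS distinct_product_count FROM orders GROUP BY customer_id HAVING COUNT(DISTINCT product_id) >= 2

Execution result:
customer_id | distinct_product_count
2 | 3
5 | 2
7 | 2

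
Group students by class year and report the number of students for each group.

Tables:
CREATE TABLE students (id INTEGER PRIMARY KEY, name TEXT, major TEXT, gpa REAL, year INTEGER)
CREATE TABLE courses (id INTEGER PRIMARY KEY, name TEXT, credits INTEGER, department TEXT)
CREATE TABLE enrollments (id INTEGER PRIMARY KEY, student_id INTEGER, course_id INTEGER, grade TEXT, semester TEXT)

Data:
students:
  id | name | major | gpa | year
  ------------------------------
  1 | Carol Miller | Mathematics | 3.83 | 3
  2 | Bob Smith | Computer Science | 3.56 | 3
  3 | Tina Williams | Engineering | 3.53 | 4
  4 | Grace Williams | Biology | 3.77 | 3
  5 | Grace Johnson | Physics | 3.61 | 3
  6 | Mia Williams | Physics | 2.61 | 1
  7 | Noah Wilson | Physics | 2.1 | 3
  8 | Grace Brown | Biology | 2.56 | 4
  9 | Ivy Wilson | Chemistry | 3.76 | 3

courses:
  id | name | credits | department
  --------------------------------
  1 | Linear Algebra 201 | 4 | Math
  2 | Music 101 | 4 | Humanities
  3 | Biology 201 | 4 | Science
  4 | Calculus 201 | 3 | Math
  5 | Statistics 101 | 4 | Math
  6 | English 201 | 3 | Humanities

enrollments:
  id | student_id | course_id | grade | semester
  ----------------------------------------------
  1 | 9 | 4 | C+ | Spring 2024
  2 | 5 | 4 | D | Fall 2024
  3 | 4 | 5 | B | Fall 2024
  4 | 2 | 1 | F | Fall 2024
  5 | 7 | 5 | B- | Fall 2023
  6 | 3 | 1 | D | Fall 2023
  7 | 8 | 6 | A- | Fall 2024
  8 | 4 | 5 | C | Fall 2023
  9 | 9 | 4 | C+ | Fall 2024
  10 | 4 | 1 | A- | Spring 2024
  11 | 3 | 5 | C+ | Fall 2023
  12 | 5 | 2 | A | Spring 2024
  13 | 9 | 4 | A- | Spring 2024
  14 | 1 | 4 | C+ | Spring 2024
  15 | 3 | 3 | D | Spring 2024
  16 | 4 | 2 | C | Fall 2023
SELECT year, COUNT(*) AS n FROM students GROUP BY year

Execution result:
year | n
1 | 1
3 | 6
4 | 2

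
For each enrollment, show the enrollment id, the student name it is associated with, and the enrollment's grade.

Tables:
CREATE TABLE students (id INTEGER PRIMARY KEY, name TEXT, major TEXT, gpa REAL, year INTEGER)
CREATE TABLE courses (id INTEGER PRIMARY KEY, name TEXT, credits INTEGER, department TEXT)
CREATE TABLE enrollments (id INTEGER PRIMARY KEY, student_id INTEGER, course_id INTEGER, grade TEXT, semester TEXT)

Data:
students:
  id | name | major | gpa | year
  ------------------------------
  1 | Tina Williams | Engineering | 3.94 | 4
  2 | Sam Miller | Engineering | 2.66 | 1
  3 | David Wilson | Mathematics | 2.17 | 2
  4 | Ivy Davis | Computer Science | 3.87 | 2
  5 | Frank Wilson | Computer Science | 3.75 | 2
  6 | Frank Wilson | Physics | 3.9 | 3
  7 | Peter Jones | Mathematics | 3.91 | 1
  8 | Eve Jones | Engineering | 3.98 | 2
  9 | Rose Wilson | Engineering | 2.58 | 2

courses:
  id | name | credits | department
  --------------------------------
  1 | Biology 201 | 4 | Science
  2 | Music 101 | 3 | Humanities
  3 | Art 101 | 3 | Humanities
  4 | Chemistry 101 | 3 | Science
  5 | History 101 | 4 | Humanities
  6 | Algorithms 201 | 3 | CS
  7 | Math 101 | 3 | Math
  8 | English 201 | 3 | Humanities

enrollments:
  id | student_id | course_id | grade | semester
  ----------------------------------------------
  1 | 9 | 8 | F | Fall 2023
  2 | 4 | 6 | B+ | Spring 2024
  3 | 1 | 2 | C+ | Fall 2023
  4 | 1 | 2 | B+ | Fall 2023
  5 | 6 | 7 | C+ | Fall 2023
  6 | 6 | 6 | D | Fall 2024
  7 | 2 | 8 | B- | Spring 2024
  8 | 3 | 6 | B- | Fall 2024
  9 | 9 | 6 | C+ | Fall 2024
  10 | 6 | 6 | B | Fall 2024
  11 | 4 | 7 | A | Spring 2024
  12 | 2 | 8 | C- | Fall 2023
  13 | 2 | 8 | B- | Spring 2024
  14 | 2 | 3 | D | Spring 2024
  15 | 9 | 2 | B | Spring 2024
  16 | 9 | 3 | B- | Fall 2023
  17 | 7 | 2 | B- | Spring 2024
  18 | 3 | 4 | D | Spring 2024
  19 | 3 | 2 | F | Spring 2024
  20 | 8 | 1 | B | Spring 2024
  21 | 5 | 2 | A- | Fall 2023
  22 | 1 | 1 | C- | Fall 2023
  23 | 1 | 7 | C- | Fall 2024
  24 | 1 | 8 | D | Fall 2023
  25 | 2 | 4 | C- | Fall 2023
SELECT c.id, p.name AS student, c.grade FROM enrollments c JOIN students p ON c.student_id = p.id

Execution result:
id | student | grade
1 | Rose Wilson | F
2 | Ivy Davis | B+
3 | Tina Williams | C+
4 | Tina Williams | B+
5 | Frank Wilson | C+
6 | Frank Wilson | D
7 | Sam Miller | B-
8 | David Wilson | B-
9 | Rose Wilson | C+
10 | Frank Wilson | B
11 | Ivy Davis | A
12 | Sam Miller | C-
13 | Sam Miller | B-
14 | Sam Miller | D
15 | Rose Wilson | B
16 | Rose Wilson | B-
17 | Peter Jones | B-
18 | David Wilson | D
19 | David Wilson | F
20 | Eve Jones | B
21 | Frank Wilson | A-
22 | Tina Williams | C-
23 | Tina Williams | C-
24 | Tina Williams | D
25 | Sam Miller | C-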